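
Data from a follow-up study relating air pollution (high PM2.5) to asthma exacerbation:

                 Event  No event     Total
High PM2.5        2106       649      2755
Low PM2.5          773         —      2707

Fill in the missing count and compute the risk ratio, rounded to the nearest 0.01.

2.68

The missing cell is in the unexposed row: 2707 − 773 = 1934.
So a = 2106, b = 649, c = 773, d = 1934.
RR = [a/(a+b)] / [c/(c+d)] = (2106/2755) / (773/2707) = 0.76443/0.28556 = 2.67698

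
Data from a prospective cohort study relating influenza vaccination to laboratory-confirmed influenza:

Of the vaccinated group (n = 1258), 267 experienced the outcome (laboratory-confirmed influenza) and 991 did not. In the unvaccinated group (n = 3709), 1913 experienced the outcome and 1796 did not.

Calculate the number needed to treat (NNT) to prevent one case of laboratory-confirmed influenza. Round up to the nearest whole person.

Risk in treated group = 267/1258 = 0.21224; risk in control = 1913/3709 = 0.51577.
Absolute risk reduction = 0.51577 − 0.21224 = 0.30353
NNT = 1 / ARR = 1 / 0.30353 = 3.295 → round up → 4

4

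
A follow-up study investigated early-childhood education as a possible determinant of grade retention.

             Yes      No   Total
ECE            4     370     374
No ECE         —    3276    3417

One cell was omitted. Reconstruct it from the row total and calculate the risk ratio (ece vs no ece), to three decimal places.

0.259

The missing cell is in the unexposed row: 3417 − 3276 = 141.
So a = 4, b = 370, c = 141, d = 3276.
RR = [a/(a+b)] / [c/(c+d)] = (4/374) / (141/3417) = 0.01070/0.04126 = 0.25919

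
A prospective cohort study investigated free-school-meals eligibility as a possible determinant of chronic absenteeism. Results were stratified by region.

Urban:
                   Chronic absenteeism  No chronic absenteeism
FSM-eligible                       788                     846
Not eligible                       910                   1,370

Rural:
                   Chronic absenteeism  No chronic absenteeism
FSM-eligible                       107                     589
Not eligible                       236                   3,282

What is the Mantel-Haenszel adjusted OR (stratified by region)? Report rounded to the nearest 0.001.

1.564

OR_MH = Σ(aᵢdᵢ/nᵢ) / Σ(bᵢcᵢ/nᵢ), where nᵢ is the stratum total.
Stratum 1 (Urban): n = 3914; a·d/n = 788·1370/3914 = 275.8201; b·c/n = 846·910/3914 = 196.6939
Stratum 2 (Rural): n = 4214; a·d/n = 107·3282/4214 = 83.3351; b·c/n = 589·236/4214 = 32.9862
OR_MH = (275.8201 + 83.3351) / (196.6939 + 32.9862) = 359.1552 / 229.6802 = 1.56372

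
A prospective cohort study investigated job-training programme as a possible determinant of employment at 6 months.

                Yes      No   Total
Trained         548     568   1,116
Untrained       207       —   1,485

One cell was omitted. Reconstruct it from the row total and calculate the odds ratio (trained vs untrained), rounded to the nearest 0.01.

The missing cell is in the unexposed row: 1485 − 207 = 1278.
So a = 548, b = 568, c = 207, d = 1278.
OR = (a·d)/(b·c) = (548 × 1278) / (568 × 207) = 700344 / 117576 = 5.95652

5.96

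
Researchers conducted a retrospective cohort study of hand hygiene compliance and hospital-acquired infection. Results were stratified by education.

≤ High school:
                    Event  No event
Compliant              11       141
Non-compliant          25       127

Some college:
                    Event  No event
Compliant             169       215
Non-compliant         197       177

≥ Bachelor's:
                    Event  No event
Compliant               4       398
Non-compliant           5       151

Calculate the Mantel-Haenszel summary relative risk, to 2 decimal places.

RR_MH = Σ(aᵢ·n₀ᵢ/nᵢ) / Σ(cᵢ·n₁ᵢ/nᵢ), with n₁ᵢ = aᵢ+bᵢ (exposed), n₀ᵢ = cᵢ+dᵢ (unexposed), nᵢ = n₁ᵢ+n₀ᵢ.
Stratum 1 (≤ High school): n₁ = 152, n₀ = 152, n = 304; a·n₀/n = 11·152/304 = 5.5000; c·n₁/n = 25·152/304 = 12.5000
Stratum 2 (Some college): n₁ = 384, n₀ = 374, n = 758; a·n₀/n = 169·374/758 = 83.3852; c·n₁/n = 197·384/758 = 99.7995
Stratum 3 (≥ Bachelor's): n₁ = 402, n₀ = 156, n = 558; a·n₀/n = 4·156/558 = 1.1183; c·n₁/n = 5·402/558 = 3.6022
RR_MH = (5.5000 + 83.3852 + 1.1183) / (12.5000 + 99.7995 + 3.6022) = 90.0035 / 115.9016 = 0.77655

0.78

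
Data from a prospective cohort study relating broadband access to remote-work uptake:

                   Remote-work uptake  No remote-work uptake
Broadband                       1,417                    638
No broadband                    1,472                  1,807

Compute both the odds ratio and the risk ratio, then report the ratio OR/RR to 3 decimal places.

Cells: a = 1417, b = 638, c = 1472, d = 1807.
OR = (1417·1807)/(638·1472) = 2560519/939136 = 2.72646
Risk in exposed = 1417/2055 = 0.68954; risk in unexposed = 1472/3279 = 0.44892; RR = 1.53600
OR/RR = 2.72646 / 1.53600 = 1.77504
The outcome is not rare, so the OR lies further from 1 than the RR.

1.775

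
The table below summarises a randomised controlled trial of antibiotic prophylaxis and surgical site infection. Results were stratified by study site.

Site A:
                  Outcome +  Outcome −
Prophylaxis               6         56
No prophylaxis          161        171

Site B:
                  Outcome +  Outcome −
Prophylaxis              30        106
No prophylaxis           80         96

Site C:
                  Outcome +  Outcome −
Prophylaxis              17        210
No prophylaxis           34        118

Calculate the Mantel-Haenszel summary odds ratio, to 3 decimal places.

0.249

OR_MH = Σ(aᵢdᵢ/nᵢ) / Σ(bᵢcᵢ/nᵢ), where nᵢ is the stratum total.
Stratum 1 (Site A): n = 394; a·d/n = 6·171/394 = 2.6041; b·c/n = 56·161/394 = 22.8832
Stratum 2 (Site B): n = 312; a·d/n = 30·96/312 = 9.2308; b·c/n = 106·80/312 = 27.1795
Stratum 3 (Site C): n = 379; a·d/n = 17·118/379 = 5.2929; b·c/n = 210·34/379 = 18.8391
OR_MH = (2.6041 + 9.2308 + 5.2929) / (22.8832 + 27.1795 + 18.8391) = 17.1277 / 68.9018 = 0.24858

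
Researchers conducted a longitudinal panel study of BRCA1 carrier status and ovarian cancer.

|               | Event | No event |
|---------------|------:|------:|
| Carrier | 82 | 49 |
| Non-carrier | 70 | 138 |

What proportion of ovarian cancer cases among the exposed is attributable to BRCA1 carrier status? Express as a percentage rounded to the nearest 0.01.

46.24

Cells: a = 82, b = 49, c = 70, d = 138.
Risk in exposed = 82/131 = 0.62595; risk in unexposed = 70/208 = 0.33654.
RR = 0.62595/0.33654 = 1.85998
AR% = (RR − 1)/RR × 100 = (1.85998 − 1)/1.85998 × 100 = 46.2359%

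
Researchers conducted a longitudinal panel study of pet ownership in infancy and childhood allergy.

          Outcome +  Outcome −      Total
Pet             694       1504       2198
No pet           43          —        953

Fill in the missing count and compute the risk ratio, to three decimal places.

The missing cell is in the unexposed row: 953 − 43 = 910.
So a = 694, b = 1504, c = 43, d = 910.
RR = [a/(a+b)] / [c/(c+d)] = (694/2198) / (43/953) = 0.31574/0.04512 = 6.99771

6.998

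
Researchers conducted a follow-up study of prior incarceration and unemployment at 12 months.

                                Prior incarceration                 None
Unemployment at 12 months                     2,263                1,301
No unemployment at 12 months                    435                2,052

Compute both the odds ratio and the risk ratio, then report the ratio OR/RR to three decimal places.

3.796

Reading the table with exposure as columns: a = 2263 (Prior incarceration, case), b = 435 (Prior incarceration, non-case), c = 1301 (None, case), d = 2052.
OR = (2263·2052)/(435·1301) = 4643676/565935 = 8.20532
Risk in exposed = 2263/2698 = 0.83877; risk in unexposed = 1301/3353 = 0.38801; RR = 2.16172
OR/RR = 8.20532 / 2.16172 = 3.79574
The outcome is not rare, so the OR lies further from 1 than the RR.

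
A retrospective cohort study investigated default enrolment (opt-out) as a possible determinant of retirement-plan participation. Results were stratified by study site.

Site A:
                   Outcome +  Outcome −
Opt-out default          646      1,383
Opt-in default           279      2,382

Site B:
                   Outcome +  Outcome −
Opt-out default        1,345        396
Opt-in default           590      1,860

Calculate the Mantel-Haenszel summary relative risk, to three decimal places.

3.151

RR_MH = Σ(aᵢ·n₀ᵢ/nᵢ) / Σ(cᵢ·n₁ᵢ/nᵢ), with n₁ᵢ = aᵢ+bᵢ (exposed), n₀ᵢ = cᵢ+dᵢ (unexposed), nᵢ = n₁ᵢ+n₀ᵢ.
Stratum 1 (Site A): n₁ = 2029, n₀ = 2661, n = 4690; a·n₀/n = 646·2661/4690 = 366.5258; c·n₁/n = 279·2029/4690 = 120.7017
Stratum 2 (Site B): n₁ = 1741, n₀ = 2450, n = 4191; a·n₀/n = 1345·2450/4191 = 786.2682; c·n₁/n = 590·1741/4191 = 245.0942
RR_MH = (366.5258 + 786.2682) / (120.7017 + 245.0942) = 1152.7940 / 365.7960 = 3.15147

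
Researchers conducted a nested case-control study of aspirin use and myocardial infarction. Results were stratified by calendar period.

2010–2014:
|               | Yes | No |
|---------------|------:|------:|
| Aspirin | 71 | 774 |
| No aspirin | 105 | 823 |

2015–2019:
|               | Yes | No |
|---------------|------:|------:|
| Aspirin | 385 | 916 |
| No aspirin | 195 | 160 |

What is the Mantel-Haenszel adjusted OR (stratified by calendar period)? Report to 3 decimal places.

0.456

OR_MH = Σ(aᵢdᵢ/nᵢ) / Σ(bᵢcᵢ/nᵢ), where nᵢ is the stratum total.
Stratum 1 (2010–2014): n = 1773; a·d/n = 71·823/1773 = 32.9571; b·c/n = 774·105/1773 = 45.8376
Stratum 2 (2015–2019): n = 1656; a·d/n = 385·160/1656 = 37.1981; b·c/n = 916·195/1656 = 107.8623
OR_MH = (32.9571 + 37.1981) / (45.8376 + 107.8623) = 70.1552 / 153.6999 = 0.45644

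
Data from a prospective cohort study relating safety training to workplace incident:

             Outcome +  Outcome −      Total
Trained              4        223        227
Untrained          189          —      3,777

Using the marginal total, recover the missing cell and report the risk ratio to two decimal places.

0.35

The missing cell is in the unexposed row: 3777 − 189 = 3588.
So a = 4, b = 223, c = 189, d = 3588.
RR = [a/(a+b)] / [c/(c+d)] = (4/227) / (189/3777) = 0.01762/0.05004 = 0.35214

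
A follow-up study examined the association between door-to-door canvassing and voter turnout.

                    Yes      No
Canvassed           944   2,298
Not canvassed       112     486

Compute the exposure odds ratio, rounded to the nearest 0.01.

Cells: a = 944, b = 2298, c = 112, d = 486.
OR = (a·d)/(b·c) = (944 × 486) / (2298 × 112) = 458784 / 257376 = 1.78254
The odds of voter turnout are about 1.78 times as high in the canvassed group.

1.78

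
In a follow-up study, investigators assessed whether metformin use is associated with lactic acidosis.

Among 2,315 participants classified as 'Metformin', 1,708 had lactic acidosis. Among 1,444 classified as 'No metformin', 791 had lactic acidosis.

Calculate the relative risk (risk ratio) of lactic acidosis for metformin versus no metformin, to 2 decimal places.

1.35

From the description: a = 1708, b = 607, c = 791, d = 653.
Risk in exposed = 1708/2315 = 0.73780; risk in unexposed = 791/1444 = 0.54778.
RR = 0.73780 / 0.54778 = 1.34688
The risk among the exposed is 1.35 times that among the unexposed.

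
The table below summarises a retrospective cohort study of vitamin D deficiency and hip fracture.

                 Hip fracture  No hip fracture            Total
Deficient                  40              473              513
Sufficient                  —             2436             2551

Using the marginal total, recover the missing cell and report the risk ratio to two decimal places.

1.73

The missing cell is in the unexposed row: 2551 − 2436 = 115.
So a = 40, b = 473, c = 115, d = 2436.
RR = [a/(a+b)] / [c/(c+d)] = (40/513) / (115/2551) = 0.07797/0.04508 = 1.72964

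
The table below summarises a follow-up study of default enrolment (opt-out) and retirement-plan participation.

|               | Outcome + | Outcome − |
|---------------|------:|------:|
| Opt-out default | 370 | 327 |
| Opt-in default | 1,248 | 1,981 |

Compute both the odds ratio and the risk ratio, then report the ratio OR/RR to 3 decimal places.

Cells: a = 370, b = 327, c = 1248, d = 1981.
OR = (370·1981)/(327·1248) = 732970/408096 = 1.79607
Risk in exposed = 370/697 = 0.53085; risk in unexposed = 1248/3229 = 0.38650; RR = 1.37348
OR/RR = 1.79607 / 1.37348 = 1.30768
The outcome is not rare, so the OR lies further from 1 than the RR.

1.308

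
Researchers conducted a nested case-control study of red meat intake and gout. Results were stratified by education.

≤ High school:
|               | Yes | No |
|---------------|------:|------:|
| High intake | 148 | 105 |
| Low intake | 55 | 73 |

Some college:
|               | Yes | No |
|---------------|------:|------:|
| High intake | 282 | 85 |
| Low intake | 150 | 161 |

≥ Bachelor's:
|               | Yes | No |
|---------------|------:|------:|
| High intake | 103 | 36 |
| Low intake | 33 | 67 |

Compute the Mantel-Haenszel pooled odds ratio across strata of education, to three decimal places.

3.190

OR_MH = Σ(aᵢdᵢ/nᵢ) / Σ(bᵢcᵢ/nᵢ), where nᵢ is the stratum total.
Stratum 1 (≤ High school): n = 381; a·d/n = 148·73/381 = 28.3570; b·c/n = 105·55/381 = 15.1575
Stratum 2 (Some college): n = 678; a·d/n = 282·161/678 = 66.9646; b·c/n = 85·150/678 = 18.8053
Stratum 3 (≥ Bachelor's): n = 239; a·d/n = 103·67/239 = 28.8745; b·c/n = 36·33/239 = 4.9707
OR_MH = (28.3570 + 66.9646 + 28.8745) / (15.1575 + 18.8053 + 4.9707) = 124.1960 / 38.9335 = 3.18995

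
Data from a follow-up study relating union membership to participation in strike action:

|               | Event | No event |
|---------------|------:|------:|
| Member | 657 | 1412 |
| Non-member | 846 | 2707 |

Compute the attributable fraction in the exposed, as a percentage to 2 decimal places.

25.02

Cells: a = 657, b = 1412, c = 846, d = 2707.
Risk in exposed = 657/2069 = 0.31754; risk in unexposed = 846/3553 = 0.23811.
RR = 0.31754/0.23811 = 1.33361
AR% = (RR − 1)/RR × 100 = (1.33361 − 1)/1.33361 × 100 = 25.0157%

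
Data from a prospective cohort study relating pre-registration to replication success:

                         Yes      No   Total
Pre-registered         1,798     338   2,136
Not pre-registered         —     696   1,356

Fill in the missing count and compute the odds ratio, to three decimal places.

The missing cell is in the unexposed row: 1356 − 696 = 660.
So a = 1798, b = 338, c = 660, d = 696.
OR = (a·d)/(b·c) = (1798 × 696) / (338 × 660) = 1251408 / 223080 = 5.60968

5.610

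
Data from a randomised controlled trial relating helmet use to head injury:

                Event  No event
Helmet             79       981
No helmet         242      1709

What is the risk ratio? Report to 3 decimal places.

0.601

Cells: a = 79, b = 981, c = 242, d = 1709.
Risk in exposed = 79/1060 = 0.07453; risk in unexposed = 242/1951 = 0.12404.
RR = 0.07453 / 0.12404 = 0.60085
The risk is 40% lower among the exposed than among the unexposed.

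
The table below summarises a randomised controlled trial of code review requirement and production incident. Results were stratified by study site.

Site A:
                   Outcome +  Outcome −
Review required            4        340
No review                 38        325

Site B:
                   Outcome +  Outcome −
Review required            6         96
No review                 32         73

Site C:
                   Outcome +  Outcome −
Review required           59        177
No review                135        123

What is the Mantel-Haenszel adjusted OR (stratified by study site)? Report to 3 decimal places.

OR_MH = Σ(aᵢdᵢ/nᵢ) / Σ(bᵢcᵢ/nᵢ), where nᵢ is the stratum total.
Stratum 1 (Site A): n = 707; a·d/n = 4·325/707 = 1.8388; b·c/n = 340·38/707 = 18.2744
Stratum 2 (Site B): n = 207; a·d/n = 6·73/207 = 2.1159; b·c/n = 96·32/207 = 14.8406
Stratum 3 (Site C): n = 494; a·d/n = 59·123/494 = 14.6903; b·c/n = 177·135/494 = 48.3704
OR_MH = (1.8388 + 2.1159 + 14.6903) / (18.2744 + 14.8406 + 48.3704) = 18.6450 / 81.4854 = 0.22881

0.229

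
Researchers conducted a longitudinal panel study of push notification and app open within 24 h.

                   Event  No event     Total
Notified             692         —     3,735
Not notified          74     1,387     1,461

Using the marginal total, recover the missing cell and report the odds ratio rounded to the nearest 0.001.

4.262

The missing cell is in the exposed row: 3735 − 692 = 3043.
So a = 692, b = 3043, c = 74, d = 1387.
OR = (a·d)/(b·c) = (692 × 1387) / (3043 × 74) = 959804 / 225182 = 4.26235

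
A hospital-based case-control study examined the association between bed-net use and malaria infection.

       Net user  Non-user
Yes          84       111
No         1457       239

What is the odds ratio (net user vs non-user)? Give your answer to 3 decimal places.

0.124

Reading the table with exposure as columns: a = 84 (Net user, case), b = 1457 (Net user, non-case), c = 111 (Non-user, case), d = 239.
OR = (a·d)/(b·c) = (84 × 239) / (1457 × 111) = 20076 / 161727 = 0.12414
Exposure is associated with lower odds of malaria infection (OR = 0.12 < 1).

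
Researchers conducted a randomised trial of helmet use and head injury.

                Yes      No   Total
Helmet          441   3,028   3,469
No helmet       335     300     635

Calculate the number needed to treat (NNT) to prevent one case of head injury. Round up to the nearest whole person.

Risk in treated group = 441/3469 = 0.12713; risk in control = 335/635 = 0.52756.
Absolute risk reduction = 0.52756 − 0.12713 = 0.40043
NNT = 1 / ARR = 1 / 0.40043 = 2.497 → round up → 3

3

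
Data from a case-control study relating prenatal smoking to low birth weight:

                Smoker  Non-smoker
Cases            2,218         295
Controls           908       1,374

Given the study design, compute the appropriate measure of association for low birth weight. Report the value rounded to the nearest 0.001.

Reading the table with exposure as columns: a = 2218 (Smoker, case), b = 908 (Smoker, non-case), c = 295 (Non-smoker, case), d = 1374.
This is a case-control study: participants were sampled on outcome status, so risks in the source population cannot be estimated directly — relative risk is not valid here. The odds ratio is the appropriate measure.
OR = (a·d)/(b·c) = (2218 × 1374) / (908 × 295) = 3047532 / 267860 = 11.37733

11.377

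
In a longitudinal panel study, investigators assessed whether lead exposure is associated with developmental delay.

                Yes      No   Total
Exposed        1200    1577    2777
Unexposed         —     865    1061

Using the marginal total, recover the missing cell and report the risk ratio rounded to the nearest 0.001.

The missing cell is in the unexposed row: 1061 − 865 = 196.
So a = 1200, b = 1577, c = 196, d = 865.
RR = [a/(a+b)] / [c/(c+d)] = (1200/2777) / (196/1061) = 0.43212/0.18473 = 2.33919

2.339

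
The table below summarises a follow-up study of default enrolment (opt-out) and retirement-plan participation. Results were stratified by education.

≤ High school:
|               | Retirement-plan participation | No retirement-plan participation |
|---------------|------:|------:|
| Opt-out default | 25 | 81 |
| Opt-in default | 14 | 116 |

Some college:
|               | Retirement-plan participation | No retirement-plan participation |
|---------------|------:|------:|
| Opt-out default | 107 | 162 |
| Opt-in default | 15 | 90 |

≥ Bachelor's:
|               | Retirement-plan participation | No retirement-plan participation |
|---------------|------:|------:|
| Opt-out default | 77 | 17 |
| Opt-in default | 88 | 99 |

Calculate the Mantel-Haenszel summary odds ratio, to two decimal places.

OR_MH = Σ(aᵢdᵢ/nᵢ) / Σ(bᵢcᵢ/nᵢ), where nᵢ is the stratum total.
Stratum 1 (≤ High school): n = 236; a·d/n = 25·116/236 = 12.2881; b·c/n = 81·14/236 = 4.8051
Stratum 2 (Some college): n = 374; a·d/n = 107·90/374 = 25.7487; b·c/n = 162·15/374 = 6.4973
Stratum 3 (≥ Bachelor's): n = 281; a·d/n = 77·99/281 = 27.1281; b·c/n = 17·88/281 = 5.3238
OR_MH = (12.2881 + 25.7487 + 27.1281) / (4.8051 + 6.4973 + 5.3238) = 65.1649 / 16.6263 = 3.91940

3.92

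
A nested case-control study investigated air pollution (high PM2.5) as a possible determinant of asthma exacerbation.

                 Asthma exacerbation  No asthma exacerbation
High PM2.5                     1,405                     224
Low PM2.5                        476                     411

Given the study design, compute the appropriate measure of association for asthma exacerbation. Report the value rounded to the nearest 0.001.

5.416

Cells: a = 1405, b = 224, c = 476, d = 411.
This is a nested case-control study: participants were sampled on outcome status, so risks in the source population cannot be estimated directly — relative risk is not valid here. The odds ratio is the appropriate measure.
OR = (a·d)/(b·c) = (1405 × 411) / (224 × 476) = 577455 / 106624 = 5.41581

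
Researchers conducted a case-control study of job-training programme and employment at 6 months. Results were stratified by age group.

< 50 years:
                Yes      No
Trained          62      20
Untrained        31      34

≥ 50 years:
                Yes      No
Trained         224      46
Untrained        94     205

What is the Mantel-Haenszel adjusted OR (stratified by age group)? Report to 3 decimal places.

OR_MH = Σ(aᵢdᵢ/nᵢ) / Σ(bᵢcᵢ/nᵢ), where nᵢ is the stratum total.
Stratum 1 (< 50 years): n = 147; a·d/n = 62·34/147 = 14.3401; b·c/n = 20·31/147 = 4.2177
Stratum 2 (≥ 50 years): n = 569; a·d/n = 224·205/569 = 80.7030; b·c/n = 46·94/569 = 7.5993
OR_MH = (14.3401 + 80.7030) / (4.2177 + 7.5993) = 95.0431 / 11.8170 = 8.04293

8.043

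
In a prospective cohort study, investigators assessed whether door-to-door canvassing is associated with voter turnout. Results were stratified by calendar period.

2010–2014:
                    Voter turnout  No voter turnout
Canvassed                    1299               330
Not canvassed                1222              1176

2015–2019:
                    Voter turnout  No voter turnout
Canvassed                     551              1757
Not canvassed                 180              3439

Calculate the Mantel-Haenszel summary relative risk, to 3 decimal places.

1.967

RR_MH = Σ(aᵢ·n₀ᵢ/nᵢ) / Σ(cᵢ·n₁ᵢ/nᵢ), with n₁ᵢ = aᵢ+bᵢ (exposed), n₀ᵢ = cᵢ+dᵢ (unexposed), nᵢ = n₁ᵢ+n₀ᵢ.
Stratum 1 (2010–2014): n₁ = 1629, n₀ = 2398, n = 4027; a·n₀/n = 1299·2398/4027 = 773.5292; c·n₁/n = 1222·1629/4027 = 494.3228
Stratum 2 (2015–2019): n₁ = 2308, n₀ = 3619, n = 5927; a·n₀/n = 551·3619/5927 = 336.4382; c·n₁/n = 180·2308/5927 = 70.0928
RR_MH = (773.5292 + 336.4382) / (494.3228 + 70.0928) = 1109.9673 / 564.4156 = 1.96658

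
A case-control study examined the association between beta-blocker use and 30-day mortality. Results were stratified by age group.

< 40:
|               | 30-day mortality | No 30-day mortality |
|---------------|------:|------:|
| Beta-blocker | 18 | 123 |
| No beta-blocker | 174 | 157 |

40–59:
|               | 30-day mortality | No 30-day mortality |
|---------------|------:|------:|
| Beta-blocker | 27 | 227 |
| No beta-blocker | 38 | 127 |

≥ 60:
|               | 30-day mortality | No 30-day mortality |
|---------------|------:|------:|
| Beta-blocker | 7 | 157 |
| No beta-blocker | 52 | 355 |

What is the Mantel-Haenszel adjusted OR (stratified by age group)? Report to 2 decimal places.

OR_MH = Σ(aᵢdᵢ/nᵢ) / Σ(bᵢcᵢ/nᵢ), where nᵢ is the stratum total.
Stratum 1 (< 40): n = 472; a·d/n = 18·157/472 = 5.9873; b·c/n = 123·174/472 = 45.3432
Stratum 2 (40–59): n = 419; a·d/n = 27·127/419 = 8.1838; b·c/n = 227·38/419 = 20.5871
Stratum 3 (≥ 60): n = 571; a·d/n = 7·355/571 = 4.3520; b·c/n = 157·52/571 = 14.2977
OR_MH = (5.9873 + 8.1838 + 4.3520) / (45.3432 + 20.5871 + 14.2977) = 18.5231 / 80.2281 = 0.23088

0.23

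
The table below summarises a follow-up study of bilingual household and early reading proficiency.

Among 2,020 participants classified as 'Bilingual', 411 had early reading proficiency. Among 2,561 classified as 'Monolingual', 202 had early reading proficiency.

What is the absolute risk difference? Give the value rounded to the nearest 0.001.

0.125

From the description: a = 411, b = 1609, c = 202, d = 2359.
Risk in exposed = 411/2020 = 0.203465; risk in unexposed = 202/2561 = 0.078875.
Risk difference = 0.203465 − 0.078875 = 0.124590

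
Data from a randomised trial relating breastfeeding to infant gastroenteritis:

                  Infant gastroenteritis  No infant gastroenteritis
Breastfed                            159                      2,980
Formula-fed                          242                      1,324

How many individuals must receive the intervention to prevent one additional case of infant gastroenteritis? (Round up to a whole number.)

10

Risk in treated group = 159/3139 = 0.05065; risk in control = 242/1566 = 0.15453.
Absolute risk reduction = 0.15453 − 0.05065 = 0.10388
NNT = 1 / ARR = 1 / 0.10388 = 9.626 → round up → 10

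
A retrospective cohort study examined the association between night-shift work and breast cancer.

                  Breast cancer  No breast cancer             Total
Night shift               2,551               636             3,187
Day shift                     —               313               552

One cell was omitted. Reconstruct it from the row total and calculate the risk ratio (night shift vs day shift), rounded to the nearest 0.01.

The missing cell is in the unexposed row: 552 − 313 = 239.
So a = 2551, b = 636, c = 239, d = 313.
RR = [a/(a+b)] / [c/(c+d)] = (2551/3187) / (239/552) = 0.80044/0.43297 = 1.84871

1.85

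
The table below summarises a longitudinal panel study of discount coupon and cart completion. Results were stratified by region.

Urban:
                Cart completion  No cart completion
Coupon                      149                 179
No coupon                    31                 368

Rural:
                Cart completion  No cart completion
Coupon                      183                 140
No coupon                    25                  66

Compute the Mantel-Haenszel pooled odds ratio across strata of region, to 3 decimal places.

6.502

OR_MH = Σ(aᵢdᵢ/nᵢ) / Σ(bᵢcᵢ/nᵢ), where nᵢ is the stratum total.
Stratum 1 (Urban): n = 727; a·d/n = 149·368/727 = 75.4223; b·c/n = 179·31/727 = 7.6327
Stratum 2 (Rural): n = 414; a·d/n = 183·66/414 = 29.1739; b·c/n = 140·25/414 = 8.4541
OR_MH = (75.4223 + 29.1739) / (7.6327 + 8.4541) = 104.5962 / 16.0868 = 6.50197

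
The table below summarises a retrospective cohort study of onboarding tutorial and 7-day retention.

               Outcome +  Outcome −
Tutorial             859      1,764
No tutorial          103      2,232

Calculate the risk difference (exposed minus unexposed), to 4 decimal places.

Cells: a = 859, b = 1764, c = 103, d = 2232.
Risk in exposed = 859/2623 = 0.327488; risk in unexposed = 103/2335 = 0.044111.
Risk difference = 0.327488 − 0.044111 = 0.283376

0.2834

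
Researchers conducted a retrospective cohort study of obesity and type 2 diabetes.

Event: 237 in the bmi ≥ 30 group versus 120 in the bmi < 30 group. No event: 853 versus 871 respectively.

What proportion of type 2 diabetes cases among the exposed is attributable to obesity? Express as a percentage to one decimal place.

From the description: a = 237, b = 853, c = 120, d = 871.
Risk in exposed = 237/1090 = 0.21743; risk in unexposed = 120/991 = 0.12109.
RR = 0.21743/0.12109 = 1.79562
AR% = (RR − 1)/RR × 100 = (1.79562 − 1)/1.79562 × 100 = 44.3089%

44.3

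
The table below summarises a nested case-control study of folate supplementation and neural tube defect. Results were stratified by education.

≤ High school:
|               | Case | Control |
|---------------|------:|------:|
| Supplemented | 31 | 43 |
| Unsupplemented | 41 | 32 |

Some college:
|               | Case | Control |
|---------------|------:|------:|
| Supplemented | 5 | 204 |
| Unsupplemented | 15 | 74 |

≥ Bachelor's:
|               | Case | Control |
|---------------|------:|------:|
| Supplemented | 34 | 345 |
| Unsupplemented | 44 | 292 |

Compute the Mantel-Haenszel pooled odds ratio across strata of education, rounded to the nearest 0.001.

OR_MH = Σ(aᵢdᵢ/nᵢ) / Σ(bᵢcᵢ/nᵢ), where nᵢ is the stratum total.
Stratum 1 (≤ High school): n = 147; a·d/n = 31·32/147 = 6.7483; b·c/n = 43·41/147 = 11.9932
Stratum 2 (Some college): n = 298; a·d/n = 5·74/298 = 1.2416; b·c/n = 204·15/298 = 10.2685
Stratum 3 (≥ Bachelor's): n = 715; a·d/n = 34·292/715 = 13.8853; b·c/n = 345·44/715 = 21.2308
OR_MH = (6.7483 + 1.2416 + 13.8853) / (11.9932 + 10.2685 + 21.2308) = 21.8752 / 43.4924 = 0.50297

0.503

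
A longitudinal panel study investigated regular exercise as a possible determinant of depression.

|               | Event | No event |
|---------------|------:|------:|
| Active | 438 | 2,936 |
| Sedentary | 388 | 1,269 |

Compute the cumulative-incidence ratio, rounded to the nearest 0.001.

0.554

Cells: a = 438, b = 2936, c = 388, d = 1269.
Risk in exposed = 438/3374 = 0.12982; risk in unexposed = 388/1657 = 0.23416.
RR = 0.12982 / 0.23416 = 0.55440
The risk is 45% lower among the exposed than among the unexposed.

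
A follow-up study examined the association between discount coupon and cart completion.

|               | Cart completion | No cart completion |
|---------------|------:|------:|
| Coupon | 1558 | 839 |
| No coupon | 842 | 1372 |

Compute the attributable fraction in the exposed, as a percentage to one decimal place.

Cells: a = 1558, b = 839, c = 842, d = 1372.
Risk in exposed = 1558/2397 = 0.64998; risk in unexposed = 842/2214 = 0.38031.
RR = 0.64998/0.38031 = 1.70909
AR% = (RR − 1)/RR × 100 = (1.70909 − 1)/1.70909 × 100 = 41.4893%

41.5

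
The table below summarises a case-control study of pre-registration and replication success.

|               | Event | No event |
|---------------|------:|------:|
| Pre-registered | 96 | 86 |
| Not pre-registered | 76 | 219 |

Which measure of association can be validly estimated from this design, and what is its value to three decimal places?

3.217

Cells: a = 96, b = 86, c = 76, d = 219.
This is a case-control study: participants were sampled on outcome status, so risks in the source population cannot be estimated directly — relative risk is not valid here. The odds ratio is the appropriate measure.
OR = (a·d)/(b·c) = (96 × 219) / (86 × 76) = 21024 / 6536 = 3.21665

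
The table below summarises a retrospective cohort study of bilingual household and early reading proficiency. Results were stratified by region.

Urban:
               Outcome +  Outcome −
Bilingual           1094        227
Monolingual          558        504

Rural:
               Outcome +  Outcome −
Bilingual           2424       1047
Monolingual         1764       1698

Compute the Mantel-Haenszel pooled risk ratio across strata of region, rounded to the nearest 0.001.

1.424

RR_MH = Σ(aᵢ·n₀ᵢ/nᵢ) / Σ(cᵢ·n₁ᵢ/nᵢ), with n₁ᵢ = aᵢ+bᵢ (exposed), n₀ᵢ = cᵢ+dᵢ (unexposed), nᵢ = n₁ᵢ+n₀ᵢ.
Stratum 1 (Urban): n₁ = 1321, n₀ = 1062, n = 2383; a·n₀/n = 1094·1062/2383 = 487.5485; c·n₁/n = 558·1321/2383 = 309.3235
Stratum 2 (Rural): n₁ = 3471, n₀ = 3462, n = 6933; a·n₀/n = 2424·3462/6933 = 1210.4267; c·n₁/n = 1764·3471/6933 = 883.1450
RR_MH = (487.5485 + 1210.4267) / (309.3235 + 883.1450) = 1697.9751 / 1192.4685 = 1.42392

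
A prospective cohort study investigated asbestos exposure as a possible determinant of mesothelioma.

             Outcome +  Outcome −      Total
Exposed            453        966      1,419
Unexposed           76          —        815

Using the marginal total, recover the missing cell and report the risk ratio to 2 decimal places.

The missing cell is in the unexposed row: 815 − 76 = 739.
So a = 453, b = 966, c = 76, d = 739.
RR = [a/(a+b)] / [c/(c+d)] = (453/1419) / (76/815) = 0.31924/0.09325 = 3.42342

3.42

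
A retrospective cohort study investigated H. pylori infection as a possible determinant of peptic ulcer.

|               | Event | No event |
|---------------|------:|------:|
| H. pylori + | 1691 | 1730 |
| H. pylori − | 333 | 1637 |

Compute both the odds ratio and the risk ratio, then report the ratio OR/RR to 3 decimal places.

1.643

Cells: a = 1691, b = 1730, c = 333, d = 1637.
OR = (1691·1637)/(1730·333) = 2768167/576090 = 4.80509
Risk in exposed = 1691/3421 = 0.49430; risk in unexposed = 333/1970 = 0.16904; RR = 2.92424
OR/RR = 4.80509 / 2.92424 = 1.64320
The outcome is not rare, so the OR lies further from 1 than the RR.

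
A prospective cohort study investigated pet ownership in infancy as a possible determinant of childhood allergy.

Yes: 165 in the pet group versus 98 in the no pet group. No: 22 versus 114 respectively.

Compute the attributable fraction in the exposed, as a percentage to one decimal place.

From the description: a = 165, b = 22, c = 98, d = 114.
Risk in exposed = 165/187 = 0.88235; risk in unexposed = 98/212 = 0.46226.
RR = 0.88235/0.46226 = 1.90876
AR% = (RR − 1)/RR × 100 = (1.90876 − 1)/1.90876 × 100 = 47.6101%

47.6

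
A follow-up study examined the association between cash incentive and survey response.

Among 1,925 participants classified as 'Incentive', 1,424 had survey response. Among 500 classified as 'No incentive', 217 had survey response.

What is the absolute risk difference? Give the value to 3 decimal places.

0.306

From the description: a = 1424, b = 501, c = 217, d = 283.
Risk in exposed = 1424/1925 = 0.739740; risk in unexposed = 217/500 = 0.434000.
Risk difference = 0.739740 − 0.434000 = 0.305740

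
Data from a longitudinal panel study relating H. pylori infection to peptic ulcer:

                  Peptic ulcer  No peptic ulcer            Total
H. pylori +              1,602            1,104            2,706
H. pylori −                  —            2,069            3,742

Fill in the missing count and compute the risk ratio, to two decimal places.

1.32

The missing cell is in the unexposed row: 3742 − 2069 = 1673.
So a = 1602, b = 1104, c = 1673, d = 2069.
RR = [a/(a+b)] / [c/(c+d)] = (1602/2706) / (1673/3742) = 0.59202/0.44709 = 1.32417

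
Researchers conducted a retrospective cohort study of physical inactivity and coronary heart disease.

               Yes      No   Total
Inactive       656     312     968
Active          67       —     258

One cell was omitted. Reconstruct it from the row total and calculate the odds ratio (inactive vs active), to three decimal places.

The missing cell is in the unexposed row: 258 − 67 = 191.
So a = 656, b = 312, c = 67, d = 191.
OR = (a·d)/(b·c) = (656 × 191) / (312 × 67) = 125296 / 20904 = 5.99388

5.994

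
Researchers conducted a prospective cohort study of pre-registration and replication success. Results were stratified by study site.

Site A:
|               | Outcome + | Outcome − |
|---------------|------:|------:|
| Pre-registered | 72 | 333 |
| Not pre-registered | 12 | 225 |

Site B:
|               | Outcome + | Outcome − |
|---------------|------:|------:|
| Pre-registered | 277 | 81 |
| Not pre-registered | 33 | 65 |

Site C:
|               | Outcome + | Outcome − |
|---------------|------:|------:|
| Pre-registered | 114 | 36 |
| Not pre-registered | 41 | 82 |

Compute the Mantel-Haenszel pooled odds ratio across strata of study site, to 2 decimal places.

OR_MH = Σ(aᵢdᵢ/nᵢ) / Σ(bᵢcᵢ/nᵢ), where nᵢ is the stratum total.
Stratum 1 (Site A): n = 642; a·d/n = 72·225/642 = 25.2336; b·c/n = 333·12/642 = 6.2243
Stratum 2 (Site B): n = 456; a·d/n = 277·65/456 = 39.4846; b·c/n = 81·33/456 = 5.8618
Stratum 3 (Site C): n = 273; a·d/n = 114·82/273 = 34.2418; b·c/n = 36·41/273 = 5.4066
OR_MH = (25.2336 + 39.4846 + 34.2418) / (6.2243 + 5.8618 + 5.4066) = 98.9601 / 17.4927 = 5.65721

5.66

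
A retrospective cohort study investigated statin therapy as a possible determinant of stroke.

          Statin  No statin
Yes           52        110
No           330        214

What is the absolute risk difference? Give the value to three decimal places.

Reading the table with exposure as columns: a = 52 (Statin, case), b = 330 (Statin, non-case), c = 110 (No statin, case), d = 214.
Risk in exposed = 52/382 = 0.136126; risk in unexposed = 110/324 = 0.339506.
Risk difference = 0.136126 − 0.339506 = -0.203381

-0.203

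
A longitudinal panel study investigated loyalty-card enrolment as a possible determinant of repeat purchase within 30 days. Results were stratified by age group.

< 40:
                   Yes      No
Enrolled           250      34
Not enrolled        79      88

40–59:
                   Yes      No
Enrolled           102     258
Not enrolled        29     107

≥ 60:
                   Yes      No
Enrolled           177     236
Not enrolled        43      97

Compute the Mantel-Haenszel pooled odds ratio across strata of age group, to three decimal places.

OR_MH = Σ(aᵢdᵢ/nᵢ) / Σ(bᵢcᵢ/nᵢ), where nᵢ is the stratum total.
Stratum 1 (< 40): n = 451; a·d/n = 250·88/451 = 48.7805; b·c/n = 34·79/451 = 5.9557
Stratum 2 (40–59): n = 496; a·d/n = 102·107/496 = 22.0040; b·c/n = 258·29/496 = 15.0847
Stratum 3 (≥ 60): n = 553; a·d/n = 177·97/553 = 31.0470; b·c/n = 236·43/553 = 18.3508
OR_MH = (48.7805 + 22.0040 + 31.0470) / (5.9557 + 15.0847 + 18.3508) = 101.8315 / 39.3911 = 2.58514

2.585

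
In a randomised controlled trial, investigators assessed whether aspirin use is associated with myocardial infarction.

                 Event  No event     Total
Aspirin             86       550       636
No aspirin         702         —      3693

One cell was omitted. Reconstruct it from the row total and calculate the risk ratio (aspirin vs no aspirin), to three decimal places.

0.711

The missing cell is in the unexposed row: 3693 − 702 = 2991.
So a = 86, b = 550, c = 702, d = 2991.
RR = [a/(a+b)] / [c/(c+d)] = (86/636) / (702/3693) = 0.13522/0.19009 = 0.71135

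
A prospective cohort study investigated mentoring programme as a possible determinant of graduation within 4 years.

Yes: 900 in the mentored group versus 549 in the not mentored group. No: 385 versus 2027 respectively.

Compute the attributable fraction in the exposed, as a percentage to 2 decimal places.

69.57

From the description: a = 900, b = 385, c = 549, d = 2027.
Risk in exposed = 900/1285 = 0.70039; risk in unexposed = 549/2576 = 0.21312.
RR = 0.70039/0.21312 = 3.28634
AR% = (RR − 1)/RR × 100 = (3.28634 − 1)/3.28634 × 100 = 69.5710%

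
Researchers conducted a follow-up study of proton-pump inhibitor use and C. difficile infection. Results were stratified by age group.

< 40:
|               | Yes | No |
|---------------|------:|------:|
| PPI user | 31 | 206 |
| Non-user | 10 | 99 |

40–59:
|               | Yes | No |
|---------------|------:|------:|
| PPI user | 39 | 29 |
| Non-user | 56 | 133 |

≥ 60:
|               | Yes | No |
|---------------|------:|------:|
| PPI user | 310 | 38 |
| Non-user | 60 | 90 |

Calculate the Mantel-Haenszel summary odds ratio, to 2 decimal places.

OR_MH = Σ(aᵢdᵢ/nᵢ) / Σ(bᵢcᵢ/nᵢ), where nᵢ is the stratum total.
Stratum 1 (< 40): n = 346; a·d/n = 31·99/346 = 8.8699; b·c/n = 206·10/346 = 5.9538
Stratum 2 (40–59): n = 257; a·d/n = 39·133/257 = 20.1829; b·c/n = 29·56/257 = 6.3191
Stratum 3 (≥ 60): n = 498; a·d/n = 310·90/498 = 56.0241; b·c/n = 38·60/498 = 4.5783
OR_MH = (8.8699 + 20.1829 + 56.0241) / (5.9538 + 6.3191 + 4.5783) = 85.0769 / 16.8511 = 5.04873

5.05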